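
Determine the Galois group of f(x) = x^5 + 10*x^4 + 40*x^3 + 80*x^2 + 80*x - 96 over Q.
F_20, the Frobenius group of order 20

The polynomial f is an irreducible quintic over Q, so G = Gal(f/Q) is a transitive subgroup of S_5: one of C_5 (5T1, order 5), D_5 (5T2, order 10), F_20 (5T3, order 20), A_5 (5T4, order 60) or S_5 (5T5, order 120). The discriminant of f is 838860800000, which is not a perfect square, so G is not contained in A_5. The transitive groups of degree 5 not contained in A_5 are: F_20 (5T3, order 20), S_5 (5T5, order 120). By Dedekind's theorem, for a prime p not dividing disc(f) the degrees of the irreducible factors of f mod p form the cycle type of an element of G. Factoring f modulo the 18 such primes p <= 71 (skipping 2, 5, which divide the discriminant), each new pattern first appears at: mod 3: f = (x)(x^4 + x^3 + x^2 + 2x + 2), pattern 4+1; mod 11: f = (x^5 + 10x^4 + 7x^3 + 3x^2 + 3x + 3), pattern 5; mod 19: f = (x + 8)(x^2 + 9x + 12)(x^2 + 12x + 18), pattern 2+2+1. No other pattern occurs in this range, so the set of observed cycle types is {4+1, 5, 2+2+1}. The candidates containing elements of all these cycle types are F_20 (5T3) of order 20, S_5 (5T5) of order 120; the others are excluded. The observed types are precisely the cycle types that occur in F_20 (5T3) (apart from the identity). Each of the other remaining candidates has further cycle types, and by the Chebotarev density theorem the matching factorization patterns would occur for a proportion of primes equal to their share of the group: S_5 (5T5) additionally contains elements of type 3+2, 3+1+1, 2+1+1+1 (50 of its 120 elements, about 42% of primes). None of the 18 primes tested shows any such pattern (for each of these groups the chance of that is below 10^-4), which rules them out. Hence G = F_20 (5T3), of order 20.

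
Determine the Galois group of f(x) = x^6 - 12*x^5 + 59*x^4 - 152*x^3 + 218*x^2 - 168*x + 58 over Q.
The polynomial f is an irreducible sextic over Q, so G = Gal(f/Q) is one of the 16 transitive subgroups 6T1, ..., 6T16 of S_6. The discriminant of f is -5120000, which is not a perfect square, so G is not contained in A_6. The transitive groups of degree 6 not contained in A_6 are: C_6 (6T1, order 6), S_3 (6T2, order 6), D_6 (6T3, order 12), C_3 x S_3 (6T5, order 18), A_4 x C_2 (6T6, order 24), S_4 (6T8, order 24), S_3 x S_3 (6T9, order 36), S_4 x C_2 (6T11, order 48), (S_3 x S_3) : C_2 (6T13, order 72), PGL(2,5) (6T14, order 120), S_6 (6T16, order 720). By Dedekind's theorem, for a prime p not dividing disc(f) the degrees of the irreducible factors of f mod p form the cycle type of an element of G. Factoring f modulo the 22 such primes p <= 89 (skipping 2, 5, which divide the discriminant), each new pattern first appears at: mod 3: f = (x^3 + x^2 + 2x + 1)(x^3 + 2x^2 + x + 1), pattern 3+3; mod 7: f = (x^2 + 2x + 5)(x^2 + 3x + 6)(x^2 + 4x + 1), pattern 2+2+2; mod 13: f = (x + 2)(x + 7)(x^4 + 5x^3 + 12x + 6), pattern 4+1+1; mod 43: f = (x + 10)(x + 29)(x^2 + 39x + 8)(x^2 + 39x + 14), pattern 2+2+1+1. No other pattern occurs in this range, so the set of observed cycle types is {3+3, 2+2+2, 4+1+1, 2+2+1+1}. The candidates containing elements of all these cycle types are S_4 (6T8) of order 24, S_4 x C_2 (6T11) of order 48, PGL(2,5) (6T14) of order 120, S_6 (6T16) of order 720; the others are excluded. The observed types are precisely the cycle types that occur in S_4 (6T8) (apart from the identity). Each of the other remaining candidates has further cycle types, and by the Chebotarev density theorem the matching factorization patterns would occur for a proportion of primes equal to their share of the group: S_4 x C_2 (6T11) additionally contains elements of type 6, 4+2, 2+1+1+1+1 (17 of its 48 elements, about 35% of primes); PGL(2,5) (6T14) additionally contains elements of type 6, 5+1 (44 of its 120 elements, about 37% of primes); S_6 (6T16) additionally contains elements of type 6, 5+1, 4+2, 3+2+1, 3+1+1+1, 2+1+1+1+1 (529 of its 720 elements, about 73% of primes). None of the 22 primes tested shows any such pattern (for each of these groups the chance of that is below 10^-4), which rules them out. Hence G = S_4 (6T8), of order 24.

6T8: S_4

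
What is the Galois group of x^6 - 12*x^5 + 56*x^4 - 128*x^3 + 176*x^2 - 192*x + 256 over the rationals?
S_4, S_4(6c), the S_4-action on 6 points not in A_6

The polynomial f is an irreducible sextic over Q, so G = Gal(f/Q) is one of the 16 transitive subgroups 6T1, ..., 6T16 of S_6. The discriminant of f is -5497558138880000, which is not a perfect square, so G is not contained in A_6. The transitive groups of degree 6 not contained in A_6 are: C_6 (6T1, order 6), S_3 (6T2, order 6), D_6 (6T3, order 12), C_3 x S_3 (6T5, order 18), A_4 x C_2 (6T6, order 24), S_4 (6T8, order 24), S_3 x S_3 (6T9, order 36), S_4 x C_2 (6T11, order 48), (S_3 x S_3) : C_2 (6T13, order 72), PGL(2,5) (6T14, order 120), S_6 (6T16, order 720). By Dedekind's theorem, for a prime p not dividing disc(f) the degrees of the irreducible factors of f mod p form the cycle type of an element of G. Factoring f modulo the 22 such primes p <= 89 (skipping 2, 5, which divide the discriminant), each new pattern first appears at: mod 3: f = (x^3 + x^2 + 2x + 1)(x^3 + 2x^2 + x + 1), pattern 3+3; mod 7: f = (x^2 + x + 4)(x^2 + 3x + 5)(x^2 + 5x + 3), pattern 2+2+2; mod 13: f = (x + 3)(x + 6)(x^4 + 5x^3 + 6x^2 + x + 7), pattern 4+1+1; mod 43: f = (x + 17)(x + 22)(x^2 + 39x + 1)(x^2 + 39x + 20), pattern 2+2+1+1. No other pattern occurs in this range, so the set of observed cycle types is {3+3, 2+2+2, 4+1+1, 2+2+1+1}. The candidates containing elements of all these cycle types are S_4 (6T8) of order 24, S_4 x C_2 (6T11) of order 48, PGL(2,5) (6T14) of order 120, S_6 (6T16) of order 720; the others are excluded. The observed types are precisely the cycle types that occur in S_4 (6T8) (apart from the identity). Each of the other remaining candidates has further cycle types, and by the Chebotarev density theorem the matching factorization patterns would occur for a proportion of primes equal to their share of the group: S_4 x C_2 (6T11) additionally contains elements of type 6, 4+2, 2+1+1+1+1 (17 of its 48 elements, about 35% of primes); PGL(2,5) (6T14) additionally contains elements of type 6, 5+1 (44 of its 120 elements, about 37% of primes); S_6 (6T16) additionally contains elements of type 6, 5+1, 4+2, 3+2+1, 3+1+1+1, 2+1+1+1+1 (529 of its 720 elements, about 73% of primes). None of the 22 primes tested shows any such pattern (for each of these groups the chance of that is below 10^-4), which rules them out. Hence G = S_4 (6T8), of order 24.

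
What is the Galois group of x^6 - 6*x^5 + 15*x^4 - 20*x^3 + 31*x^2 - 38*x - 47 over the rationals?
6T7: S_4

The polynomial f is an irreducible sextic over Q, so G = Gal(f/Q) is one of the 16 transitive subgroups 6T1, ..., 6T16 of S_6. The discriminant of f is 66039417143296 = 8126464^2, a perfect square, so G is contained in A_6. The transitive groups of degree 6 contained in A_6 are: A_4 (6T4, order 12), S_4 (6T7, order 24), (C_3 x C_3) : C_4 (6T10, order 36), PSL(2,5) (6T12, order 60), A_6 (6T15, order 360). By Dedekind's theorem, for a prime p not dividing disc(f) the degrees of the irreducible factors of f mod p form the cycle type of an element of G. Factoring f modulo the 79 such primes p <= 419 (skipping 2, 31, which divide the discriminant), each new pattern first appears at: mod 3: f = (x^2 + x + 2)(x^4 + 2x^3 + 2x^2 + x + 2), pattern 4+2; mod 5: f = (x^3 + 4x + 3)(x^3 + 4x^2 + x + 1), pattern 3+3; mod 11: f = (x + 4)(x + 5)(x^2 + x + 4)(x^2 + 6x + 10), pattern 2+2+1+1; mod 67: f = (x + 3)(x + 5)(x + 21)(x + 44)(x + 60)(x + 62), pattern 1+1+1+1+1+1. No other pattern occurs in this range, so the set of observed cycle types is {4+2, 3+3, 2+2+1+1, 1+1+1+1+1+1}. The candidates containing elements of all these cycle types are S_4 (6T7) of order 24, (C_3 x C_3) : C_4 (6T10) of order 36, A_6 (6T15) of order 360; the others are excluded. The observed types are precisely the cycle types that occur in S_4 (6T7). Each of the other remaining candidates has further cycle types, and by the Chebotarev density theorem the matching factorization patterns would occur for a proportion of primes equal to their share of the group: (C_3 x C_3) : C_4 (6T10) additionally contains elements of type 3+1+1+1 (4 of its 36 elements, about 11% of primes); A_6 (6T15) additionally contains elements of type 5+1, 3+1+1+1 (184 of its 360 elements, about 51% of primes). None of the 79 primes tested shows any such pattern (for each of these groups the chance of that is below 10^-4), which rules them out. Hence G = S_4 (6T7), of order 24.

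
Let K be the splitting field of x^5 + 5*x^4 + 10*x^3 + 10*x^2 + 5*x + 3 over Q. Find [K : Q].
20

The degree of the splitting field over Q equals the order of the Galois group, so first determine the group. The polynomial f is an irreducible quintic over Q, so G = Gal(f/Q) is a transitive subgroup of S_5: one of C_5 (5T1, order 5), D_5 (5T2, order 10), F_20 (5T3, order 20), A_5 (5T4, order 60) or S_5 (5T5, order 120). The discriminant of f is 50000, which is not a perfect square, so G is not contained in A_5. The transitive groups of degree 5 not contained in A_5 are: F_20 (5T3, order 20), S_5 (5T5, order 120). By Dedekind's theorem, for a prime p not dividing disc(f) the degrees of the irreducible factors of f mod p form the cycle type of an element of G. Factoring f modulo the 18 such primes p <= 71 (skipping 2, 5, which divide the discriminant), each new pattern first appears at: mod 3: f = (x)(x^4 + 2x^3 + x^2 + x + 2), pattern 4+1; mod 11: f = (x^5 + 5x^4 + 10x^3 + 10x^2 + 5x + 3), pattern 5; mod 19: f = (x + 16)(x^2 + 3x + 18)(x^2 + 5x + 1), pattern 2+2+1. No other pattern occurs in this range, so the set of observed cycle types is {4+1, 5, 2+2+1}. The candidates containing elements of all these cycle types are F_20 (5T3) of order 20, S_5 (5T5) of order 120; the others are excluded. The observed types are precisely the cycle types that occur in F_20 (5T3) (apart from the identity). Each of the other remaining candidates has further cycle types, and by the Chebotarev density theorem the matching factorization patterns would occur for a proportion of primes equal to their share of the group: S_5 (5T5) additionally contains elements of type 3+2, 3+1+1, 2+1+1+1 (50 of its 120 elements, about 42% of primes). None of the 18 primes tested shows any such pattern (for each of these groups the chance of that is below 10^-4), which rules them out. Hence G = F_20 (5T3), of order 20. The Galois group F_20 (5T3) has order 20, so the splitting field has degree 20 over Q.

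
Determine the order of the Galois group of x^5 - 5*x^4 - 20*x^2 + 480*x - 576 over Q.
The degree of the splitting field over Q equals the order of the Galois group, so first determine the group. The polynomial f is an irreducible quintic over Q, so G = Gal(f/Q) is a transitive subgroup of S_5: one of C_5 (5T1, order 5), D_5 (5T2, order 10), F_20 (5T3, order 20), A_5 (5T4, order 60) or S_5 (5T5, order 120). The discriminant of f is 2415919104000000 = 49152000^2, a perfect square, so G is contained in A_5. The transitive groups of degree 5 contained in A_5 are: C_5 (5T1, order 5), D_5 (5T2, order 10), A_5 (5T4, order 60). By Dedekind's theorem, for a prime p not dividing disc(f) the degrees of the irreducible factors of f mod p form the cycle type of an element of G. Factoring f modulo the 23 such primes p <= 101 (skipping 2, 3, 5, which divide the discriminant), each new pattern first appears at: mod 7: f = (x^5 + 2x^4 + x^2 + 4x + 5), pattern 5; mod 17: f = (x + 7)(x^2 + x + 3)(x^2 + 4x + 9), pattern 2+2+1. No other pattern occurs in this range, so the set of observed cycle types is {5, 2+2+1}. The candidates containing elements of all these cycle types are D_5 (5T2) of order 10, A_5 (5T4) of order 60; the others are excluded. The observed types are precisely the cycle types that occur in D_5 (5T2) (apart from the identity). Each of the other remaining candidates has further cycle types, and by the Chebotarev density theorem the matching factorization patterns would occur for a proportion of primes equal to their share of the group: A_5 (5T4) additionally contains elements of type 3+1+1 (20 of its 60 elements, about 33% of primes). None of the 23 primes tested shows any such pattern (for each of these groups the chance of that is below 10^-4), which rules them out. Hence G = D_5 (5T2), of order 10. The Galois group D_5 (5T2) has order 10, so the splitting field has degree 10 over Q.

10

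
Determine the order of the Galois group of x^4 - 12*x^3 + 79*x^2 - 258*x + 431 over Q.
4

The degree of the splitting field over Q equals the order of the Galois group, so first determine the group. The polynomial is an irreducible quartic over Q and its discriminant is 31250000, which is not a perfect square, so the Galois group is not contained in A_4. The resolvent cubic y^3 - 79*y^2 + 1372*y + 7568 has exactly one rational root, so the Galois group is C_4 or D_4. The quartic becomes reducible over Q(sqrt(disc)), so the group is C_4. The Galois group C_4 (4T1) has order 4, so the splitting field has degree 4 over Q.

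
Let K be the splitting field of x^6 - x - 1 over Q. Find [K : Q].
720

The degree of the splitting field over Q equals the order of the Galois group, so first determine the group. The polynomial f is an irreducible sextic over Q, so G = Gal(f/Q) is one of the 16 transitive subgroups 6T1, ..., 6T16 of S_6. The discriminant of f is 49781, which is not a perfect square, so G is not contained in A_6. The transitive groups of degree 6 not contained in A_6 are: C_6 (6T1, order 6), S_3 (6T2, order 6), D_6 (6T3, order 12), C_3 x S_3 (6T5, order 18), A_4 x C_2 (6T6, order 24), S_4 (6T8, order 24), S_3 x S_3 (6T9, order 36), S_4 x C_2 (6T11, order 48), (S_3 x S_3) : C_2 (6T13, order 72), PGL(2,5) (6T14, order 120), S_6 (6T16, order 720). By Dedekind's theorem, for a prime p not dividing disc(f) the degrees of the irreducible factors of f mod p form the cycle type of an element of G. Factoring f modulo the 4 such primes p <= 7, each new pattern first appears at: mod 2: f = (x^6 + x + 1), pattern 6; mod 5: f = (x + 2)(x^5 + 3x^4 + 4x^3 + 2x^2 + x + 2), pattern 5+1; mod 7: f = (x^2 + 2x + 2)(x^4 + 5x^3 + 2x^2 + 3), pattern 4+2. No other pattern occurs in this range, so the set of observed cycle types is {6, 5+1, 4+2}. Among the candidates above, the only group containing elements of all these cycle types is S_6 (6T16); every other candidate lacks at least one of them. Hence G = S_6 (6T16), of order 720. The Galois group S_6 (6T16) has order 720, so the splitting field has degree 720 over Q.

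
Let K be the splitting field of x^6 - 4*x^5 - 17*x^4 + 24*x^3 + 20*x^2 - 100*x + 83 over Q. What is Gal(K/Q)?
The polynomial f is an irreducible sextic over Q, so G = Gal(f/Q) is one of the 16 transitive subgroups 6T1, ..., 6T16 of S_6. The discriminant of f is 1824375766394944 = 42712712^2, a perfect square, so G is contained in A_6. The transitive groups of degree 6 contained in A_6 are: A_4 (6T4, order 12), S_4 (6T7, order 24), (C_3 x C_3) : C_4 (6T10, order 36), PSL(2,5) (6T12, order 60), A_6 (6T15, order 360). By Dedekind's theorem, for a prime p not dividing disc(f) the degrees of the irreducible factors of f mod p form the cycle type of an element of G. Factoring f modulo the 33 such primes p <= 149 (skipping 2, 7, which divide the discriminant), each new pattern first appears at: mod 3: f = (x^3 + x^2 + x + 2)(x^3 + x^2 + 2x + 1), pattern 3+3; mod 13: f = (x + 2)(x + 4)(x^2 + x + 4)(x^2 + 2x + 3), pattern 2+2+1+1. No other pattern occurs in this range, so the set of observed cycle types is {3+3, 2+2+1+1}. The candidates containing elements of all these cycle types are A_4 (6T4) of order 12, S_4 (6T7) of order 24, (C_3 x C_3) : C_4 (6T10) of order 36, PSL(2,5) (6T12) of order 60, A_6 (6T15) of order 360; the others are excluded. The observed types are precisely the cycle types that occur in A_4 (6T4) (apart from the identity). Each of the other remaining candidates has further cycle types, and by the Chebotarev density theorem the matching factorization patterns would occur for a proportion of primes equal to their share of the group: S_4 (6T7) additionally contains elements of type 4+2 (6 of its 24 elements, about 25% of primes); (C_3 x C_3) : C_4 (6T10) additionally contains elements of type 4+2, 3+1+1+1 (22 of its 36 elements, about 61% of primes); PSL(2,5) (6T12) additionally contains elements of type 5+1 (24 of its 60 elements, about 40% of primes); A_6 (6T15) additionally contains elements of type 5+1, 4+2, 3+1+1+1 (274 of its 360 elements, about 76% of primes). None of the 33 primes tested shows any such pattern (for each of these groups the chance of that is below 10^-4), which rules them out. Hence G = A_4 (6T4), of order 12.

A_4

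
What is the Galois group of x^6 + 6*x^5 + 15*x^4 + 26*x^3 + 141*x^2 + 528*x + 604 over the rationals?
S_3 (also written S3)

The polynomial f is an irreducible sextic over Q, so G = Gal(f/Q) is one of the 16 transitive subgroups 6T1, ..., 6T16 of S_6. The discriminant of f is -941328478973952, which is not a perfect square, so G is not contained in A_6. The transitive groups of degree 6 not contained in A_6 are: C_6 (6T1, order 6), S_3 (6T2, order 6), D_6 (6T3, order 12), C_3 x S_3 (6T5, order 18), A_4 x C_2 (6T6, order 24), S_4 (6T8, order 24), S_3 x S_3 (6T9, order 36), S_4 x C_2 (6T11, order 48), (S_3 x S_3) : C_2 (6T13, order 72), PGL(2,5) (6T14, order 120), S_6 (6T16, order 720). By Dedekind's theorem, for a prime p not dividing disc(f) the degrees of the irreducible factors of f mod p form the cycle type of an element of G. Factoring f modulo the 23 such primes p <= 103 (skipping 2, 3, 17, 67, which divide the discriminant), each new pattern first appears at: mod 5: f = (x^2 + x + 2)(x^2 + 2x + 4)(x^2 + 3x + 3), pattern 2+2+2; mod 7: f = (x^3 + 3x^2 + x + 4)(x^3 + 3x^2 + 5x + 4), pattern 3+3; mod 61: f = (x + 22)(x + 29)(x + 44)(x + 47)(x + 49)(x + 59), pattern 1+1+1+1+1+1. No other pattern occurs in this range, so the set of observed cycle types is {2+2+2, 3+3, 1+1+1+1+1+1}. The candidates containing elements of all these cycle types are C_6 (6T1) of order 6, S_3 (6T2) of order 6, D_6 (6T3) of order 12, C_3 x S_3 (6T5) of order 18, A_4 x C_2 (6T6) of order 24, S_4 (6T8) of order 24, S_3 x S_3 (6T9) of order 36, S_4 x C_2 (6T11) of order 48, (S_3 x S_3) : C_2 (6T13) of order 72, PGL(2,5) (6T14) of order 120, S_6 (6T16) of order 720; the others are excluded. The observed types are precisely the cycle types that occur in S_3 (6T2). Each of the other remaining candidates has further cycle types, and by the Chebotarev density theorem the matching factorization patterns would occur for a proportion of primes equal to their share of the group: C_6 (6T1) additionally contains elements of type 6 (2 of its 6 elements, about 33% of primes); D_6 (6T3) additionally contains elements of type 6, 2+2+1+1 (5 of its 12 elements, about 42% of primes); C_3 x S_3 (6T5) additionally contains elements of type 6, 3+1+1+1 (10 of its 18 elements, about 56% of primes); A_4 x C_2 (6T6) additionally contains elements of type 6, 2+2+1+1, 2+1+1+1+1 (14 of its 24 elements, about 58% of primes); S_4 (6T8) additionally contains elements of type 4+1+1, 2+2+1+1 (9 of its 24 elements, about 38% of primes); S_3 x S_3 (6T9) additionally contains elements of type 6, 3+1+1+1, 2+2+1+1 (25 of its 36 elements, about 69% of primes); S_4 x C_2 (6T11) additionally contains elements of type 6, 4+2, 4+1+1, 2+2+1+1, 2+1+1+1+1 (32 of its 48 elements, about 67% of primes); (S_3 x S_3) : C_2 (6T13) additionally contains elements of type 6, 4+2, 3+2+1, 3+1+1+1, 2+2+1+1, 2+1+1+1+1 (61 of its 72 elements, about 85% of primes); PGL(2,5) (6T14) additionally contains elements of type 6, 5+1, 4+1+1, 2+2+1+1 (89 of its 120 elements, about 74% of primes); S_6 (6T16) additionally contains elements of type 6, 5+1, 4+2, 4+1+1, 3+2+1, 3+1+1+1, 2+2+1+1, 2+1+1+1+1 (664 of its 720 elements, about 92% of primes). None of the 23 primes tested shows any such pattern (for each of these groups the chance of that is below 10^-4), which rules them out. Hence G = S_3 (6T2), of order 6.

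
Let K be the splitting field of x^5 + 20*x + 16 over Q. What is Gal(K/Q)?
The polynomial f is an irreducible quintic over Q, so G = Gal(f/Q) is a transitive subgroup of S_5: one of C_5 (5T1, order 5), D_5 (5T2, order 10), F_20 (5T3, order 20), A_5 (5T4, order 60) or S_5 (5T5, order 120). The discriminant of f is 1024000000 = 32000^2, a perfect square, so G is contained in A_5. The transitive groups of degree 5 contained in A_5 are: C_5 (5T1, order 5), D_5 (5T2, order 10), A_5 (5T4, order 60). By Dedekind's theorem, for a prime p not dividing disc(f) the degrees of the irreducible factors of f mod p form the cycle type of an element of G. Factoring f modulo the 2 such primes p <= 7 (skipping 2, 5, which divide the discriminant), each new pattern first appears at: mod 3: f = (x^5 + 2x + 1), pattern 5; mod 7: f = (x + 2)(x + 3)(x^3 + 2x^2 + 5x + 5), pattern 3+1+1. No other pattern occurs in this range, so the set of observed cycle types is {5, 3+1+1}. Among the candidates above, the only group containing elements of all these cycle types is A_5 (5T4) — each of C_5 (5T1), D_5 (5T2) lacks at least one of them. Hence G = A_5 (5T4), of order 60.

A_5, the alternating group on 5 letters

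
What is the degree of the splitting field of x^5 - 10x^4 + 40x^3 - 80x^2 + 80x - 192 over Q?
The degree of the splitting field over Q equals the order of the Galois group, so first determine the group. The polynomial f is an irreducible quintic over Q, so G = Gal(f/Q) is a transitive subgroup of S_5: one of C_5 (5T1, order 5), D_5 (5T2, order 10), F_20 (5T3, order 20), A_5 (5T4, order 60) or S_5 (5T5, order 120). The discriminant of f is 2048000000000, which is not a perfect square, so G is not contained in A_5. The transitive groups of degree 5 not contained in A_5 are: F_20 (5T3, order 20), S_5 (5T5, order 120). By Dedekind's theorem, for a prime p not dividing disc(f) the degrees of the irreducible factors of f mod p form the cycle type of an element of G. Factoring f modulo the 18 such primes p <= 71 (skipping 2, 5, which divide the discriminant), each new pattern first appears at: mod 3: f = (x)(x^4 + 2x^3 + x^2 + x + 2), pattern 4+1; mod 11: f = (x^5 + x^4 + 7x^3 + 8x^2 + 3x + 6), pattern 5; mod 19: f = (x + 5)(x^2 + 5x + 16)(x^2 + 18x + 9), pattern 2+2+1; mod 31: f = (x + 1)(x + 4)(x + 10)(x + 15)(x + 22), pattern 1+1+1+1+1. No other pattern occurs in this range, so the set of observed cycle types is {4+1, 5, 2+2+1, 1+1+1+1+1}. The candidates containing elements of all these cycle types are F_20 (5T3) of order 20, S_5 (5T5) of order 120; the others are excluded. The observed types are precisely the cycle types that occur in F_20 (5T3). Each of the other remaining candidates has further cycle types, and by the Chebotarev density theorem the matching factorization patterns would occur for a proportion of primes equal to their share of the group: S_5 (5T5) additionally contains elements of type 3+2, 3+1+1, 2+1+1+1 (50 of its 120 elements, about 42% of primes). None of the 18 primes tested shows any such pattern (for each of these groups the chance of that is below 10^-4), which rules them out. Hence G = F_20 (5T3), of order 20. The Galois group F_20 (5T3) has order 20, so the splitting field has degree 20 over Q.

20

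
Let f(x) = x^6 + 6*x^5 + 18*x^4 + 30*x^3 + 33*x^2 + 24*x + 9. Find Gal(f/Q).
PGL(2,5)

The polynomial f is an irreducible sextic over Q, so G = Gal(f/Q) is one of the 16 transitive subgroups 6T1, ..., 6T16 of S_6. The discriminant of f is -16003008, which is not a perfect square, so G is not contained in A_6. The transitive groups of degree 6 not contained in A_6 are: C_6 (6T1, order 6), S_3 (6T2, order 6), D_6 (6T3, order 12), C_3 x S_3 (6T5, order 18), A_4 x C_2 (6T6, order 24), S_4 (6T8, order 24), S_3 x S_3 (6T9, order 36), S_4 x C_2 (6T11, order 48), (S_3 x S_3) : C_2 (6T13, order 72), PGL(2,5) (6T14, order 120), S_6 (6T16, order 720). By Dedekind's theorem, for a prime p not dividing disc(f) the degrees of the irreducible factors of f mod p form the cycle type of an element of G. Factoring f modulo the 21 such primes p <= 89 (skipping 2, 3, 7, which divide the discriminant), each new pattern first appears at: mod 5: f = (x^6 + x^5 + 3x^4 + 3x^2 + 4x + 4), pattern 6; mod 11: f = (x + 10)(x^5 + 7x^4 + 3x^3 + 2), pattern 5+1; mod 13: f = (x + 2)(x + 6)(x^4 + 11x^3 + 9x^2 + 8x + 4), pattern 4+1+1; mod 23: f = (x + 4)(x + 8)(x^2 + 7x + 8)(x^2 + 10x + 3), pattern 2+2+1+1; mod 43: f = (x^3 + 22x^2 + 20x + 21)(x^3 + 27x^2 + 6x + 25), pattern 3+3; mod 61: f = (x^2 + 34x + 5)(x^2 + 45x + 56)(x^2 + 49x + 46), pattern 2+2+2. No other pattern occurs in this range, so the set of observed cycle types is {6, 5+1, 4+1+1, 2+2+1+1, 3+3, 2+2+2}. The candidates containing elements of all these cycle types are PGL(2,5) (6T14) of order 120, S_6 (6T16) of order 720; the others are excluded. The observed types are precisely the cycle types that occur in PGL(2,5) (6T14) (apart from the identity). Each of the other remaining candidates has further cycle types, and by the Chebotarev density theorem the matching factorization patterns would occur for a proportion of primes equal to their share of the group: S_6 (6T16) additionally contains elements of type 4+2, 3+2+1, 3+1+1+1, 2+1+1+1+1 (265 of its 720 elements, about 37% of primes). None of the 21 primes tested shows any such pattern (for each of these groups the chance of that is below 10^-4), which rules them out. Hence G = PGL(2,5) (6T14), of order 120.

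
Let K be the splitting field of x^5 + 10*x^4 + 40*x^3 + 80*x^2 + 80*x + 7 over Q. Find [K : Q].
20

The degree of the splitting field over Q equals the order of the Galois group, so first determine the group. The polynomial f is an irreducible quintic over Q, so G = Gal(f/Q) is a transitive subgroup of S_5: one of C_5 (5T1, order 5), D_5 (5T2, order 10), F_20 (5T3, order 20), A_5 (5T4, order 60) or S_5 (5T5, order 120). The discriminant of f is 1220703125, which is not a perfect square, so G is not contained in A_5. The transitive groups of degree 5 not contained in A_5 are: F_20 (5T3, order 20), S_5 (5T5, order 120). By Dedekind's theorem, for a prime p not dividing disc(f) the degrees of the irreducible factors of f mod p form the cycle type of an element of G. Factoring f modulo the 18 such primes p <= 67 (skipping 5, which divides the discriminant), each new pattern first appears at: mod 2: f = (x + 1)(x^4 + x^3 + x^2 + x + 1), pattern 4+1; mod 11: f = (x^5 + 10x^4 + 7x^3 + 3x^2 + 3x + 7), pattern 5; mod 19: f = (x + 4)(x^2 + 12x + 5)(x^2 + 13x + 7), pattern 2+2+1; mod 31: f = (x + 13)(x + 15)(x + 23)(x + 24)(x + 28), pattern 1+1+1+1+1. No other pattern occurs in this range, so the set of observed cycle types is {4+1, 5, 2+2+1, 1+1+1+1+1}. The candidates containing elements of all these cycle types are F_20 (5T3) of order 20, S_5 (5T5) of order 120; the others are excluded. The observed types are precisely the cycle types that occur in F_20 (5T3). Each of the other remaining candidates has further cycle types, and by the Chebotarev density theorem the matching factorization patterns would occur for a proportion of primes equal to their share of the group: S_5 (5T5) additionally contains elements of type 3+2, 3+1+1, 2+1+1+1 (50 of its 120 elements, about 42% of primes). None of the 18 primes tested shows any such pattern (for each of these groups the chance of that is below 10^-4), which rules them out. Hence G = F_20 (5T3), of order 20. The Galois group F_20 (5T3) has order 20, so the splitting field has degree 20 over Q.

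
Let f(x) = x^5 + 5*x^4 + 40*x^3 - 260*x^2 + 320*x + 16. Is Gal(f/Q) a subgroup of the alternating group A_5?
The polynomial is irreducible of degree 5 over Q. Its discriminant is 2055418675200000, which is not a perfect square. A Galois group lies in the alternating group exactly when the discriminant is a square in Q, so the Galois group (F_20) is not contained in A_5.

No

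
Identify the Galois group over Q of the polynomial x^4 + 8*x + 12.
The polynomial is an irreducible quartic over Q and its discriminant is 331776 = 576^2, a perfect square, so the Galois group is contained in A_4. The resolvent cubic y^3 - 48*y - 64 is irreducible over Q. An irreducible resolvent with square discriminant gives A_4.

A_4 (also written A4)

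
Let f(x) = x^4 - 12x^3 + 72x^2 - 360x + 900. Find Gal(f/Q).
The polynomial is an irreducible quartic over Q and its discriminant is 1194393600 = 34560^2, a perfect square, so the Galois group is contained in A_4. The resolvent cubic y^3 - 72*y^2 + 720*y splits completely over Q, which gives the Klein four-group V_4.

V_4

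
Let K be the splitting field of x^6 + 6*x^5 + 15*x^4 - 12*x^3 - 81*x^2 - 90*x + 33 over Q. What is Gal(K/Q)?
The polynomial f is an irreducible sextic over Q, so G = Gal(f/Q) is one of the 16 transitive subgroups 6T1, ..., 6T16 of S_6. The discriminant of f is 1352605460594688, which is not a perfect square, so G is not contained in A_6. The transitive groups of degree 6 not contained in A_6 are: C_6 (6T1, order 6), S_3 (6T2, order 6), D_6 (6T3, order 12), C_3 x S_3 (6T5, order 18), A_4 x C_2 (6T6, order 24), S_4 (6T8, order 24), S_3 x S_3 (6T9, order 36), S_4 x C_2 (6T11, order 48), (S_3 x S_3) : C_2 (6T13, order 72), PGL(2,5) (6T14, order 120), S_6 (6T16, order 720). By Dedekind's theorem, for a prime p not dividing disc(f) the degrees of the irreducible factors of f mod p form the cycle type of an element of G. Factoring f modulo the 79 such primes p <= 419 (skipping 2, 3, which divide the discriminant), each new pattern first appears at: mod 5: f = (x^6 + x^5 + 3x^3 + 4x^2 + 3), pattern 6; mod 7: f = (x^2 + 3x + 6)(x^2 + 4x + 5)(x^2 + 6x + 6), pattern 2+2+2; mod 11: f = (x)(x + 8)(x^2 + 3x + 3)(x^2 + 6x + 10), pattern 2+2+1+1; mod 13: f = (x^3 + 3x^2 + 3x + 4)(x^3 + 3x^2 + 3x + 5), pattern 3+3; mod 97: f = (x + 2)(x + 5)(x + 36)(x + 44)(x + 51)(x + 62), pattern 1+1+1+1+1+1. No other pattern occurs in this range, so the set of observed cycle types is {6, 2+2+2, 2+2+1+1, 3+3, 1+1+1+1+1+1}. The candidates containing elements of all these cycle types are D_6 (6T3) of order 12, A_4 x C_2 (6T6) of order 24, S_3 x S_3 (6T9) of order 36, S_4 x C_2 (6T11) of order 48, (S_3 x S_3) : C_2 (6T13) of order 72, PGL(2,5) (6T14) of order 120, S_6 (6T16) of order 720; the others are excluded. The observed types are precisely the cycle types that occur in D_6 (6T3). Each of the other remaining candidates has further cycle types, and by the Chebotarev density theorem the matching factorization patterns would occur for a proportion of primes equal to their share of the group: A_4 x C_2 (6T6) additionally contains elements of type 2+1+1+1+1 (3 of its 24 elements, about 12% of primes); S_3 x S_3 (6T9) additionally contains elements of type 3+1+1+1 (4 of its 36 elements, about 11% of primes); S_4 x C_2 (6T11) additionally contains elements of type 4+2, 4+1+1, 2+1+1+1+1 (15 of its 48 elements, about 31% of primes); (S_3 x S_3) : C_2 (6T13) additionally contains elements of type 4+2, 3+2+1, 3+1+1+1, 2+1+1+1+1 (40 of its 72 elements, about 56% of primes); PGL(2,5) (6T14) additionally contains elements of type 5+1, 4+1+1 (54 of its 120 elements, about 45% of primes); S_6 (6T16) additionally contains elements of type 5+1, 4+2, 4+1+1, 3+2+1, 3+1+1+1, 2+1+1+1+1 (499 of its 720 elements, about 69% of primes). None of the 79 primes tested shows any such pattern (for each of these groups the chance of that is below 10^-4), which rules them out. Hence G = D_6 (6T3), of order 12.

D_6 (also written D6)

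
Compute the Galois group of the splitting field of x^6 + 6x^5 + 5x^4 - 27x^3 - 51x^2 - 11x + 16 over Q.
The polynomial f is an irreducible sextic over Q, so G = Gal(f/Q) is one of the 16 transitive subgroups 6T1, ..., 6T16 of S_6. The discriminant of f is 30991489 = 5567^2, a perfect square, so G is contained in A_6. The transitive groups of degree 6 contained in A_6 are: A_4 (6T4, order 12), S_4 (6T7, order 24), (C_3 x C_3) : C_4 (6T10, order 36), PSL(2,5) (6T12, order 60), A_6 (6T15, order 360). By Dedekind's theorem, for a prime p not dividing disc(f) the degrees of the irreducible factors of f mod p form the cycle type of an element of G. Factoring f modulo the 21 such primes p <= 79 (skipping 19, which divides the discriminant), each new pattern first appears at: mod 2: f = (x)(x^5 + x^3 + x^2 + x + 1), pattern 5+1; mod 7: f = (x^3 + x^2 + 3x + 1)(x^3 + 5x^2 + 4x + 2), pattern 3+3; mod 61: f = (x + 38)(x + 60)(x^2 + 13x + 60)(x^2 + 17x + 55), pattern 2+2+1+1. No other pattern occurs in this range, so the set of observed cycle types is {5+1, 3+3, 2+2+1+1}. The candidates containing elements of all these cycle types are PSL(2,5) (6T12) of order 60, A_6 (6T15) of order 360; the others are excluded. The observed types are precisely the cycle types that occur in PSL(2,5) (6T12) (apart from the identity). Each of the other remaining candidates has further cycle types, and by the Chebotarev density theorem the matching factorization patterns would occur for a proportion of primes equal to their share of the group: A_6 (6T15) additionally contains elements of type 4+2, 3+1+1+1 (130 of its 360 elements, about 36% of primes). None of the 21 primes tested shows any such pattern (for each of these groups the chance of that is below 10^-4), which rules them out. Hence G = PSL(2,5) (6T12), of order 60.

PSL(2,5) (order 60)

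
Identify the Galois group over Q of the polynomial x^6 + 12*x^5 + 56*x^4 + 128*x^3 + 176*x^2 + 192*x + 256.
6T8: S_4

The polynomial f is an irreducible sextic over Q, so G = Gal(f/Q) is one of the 16 transitive subgroups 6T1, ..., 6T16 of S_6. The discriminant of f is -5497558138880000, which is not a perfect square, so G is not contained in A_6. The transitive groups of degree 6 not contained in A_6 are: C_6 (6T1, order 6), S_3 (6T2, order 6), D_6 (6T3, order 12), C_3 x S_3 (6T5, order 18), A_4 x C_2 (6T6, order 24), S_4 (6T8, order 24), S_3 x S_3 (6T9, order 36), S_4 x C_2 (6T11, order 48), (S_3 x S_3) : C_2 (6T13, order 72), PGL(2,5) (6T14, order 120), S_6 (6T16, order 720). By Dedekind's theorem, for a prime p not dividing disc(f) the degrees of the irreducible factors of f mod p form the cycle type of an element of G. Factoring f modulo the 22 such primes p <= 89 (skipping 2, 5, which divide the discriminant), each new pattern first appears at: mod 3: f = (x^3 + x^2 + x + 2)(x^3 + 2x^2 + 2x + 2), pattern 3+3; mod 7: f = (x^2 + 2x + 3)(x^2 + 4x + 5)(x^2 + 6x + 4), pattern 2+2+2; mod 13: f = (x + 7)(x + 10)(x^4 + 8x^3 + 6x^2 + 12x + 7), pattern 4+1+1; mod 43: f = (x + 21)(x + 26)(x^2 + 4x + 1)(x^2 + 4x + 20), pattern 2+2+1+1. No other pattern occurs in this range, so the set of observed cycle types is {3+3, 2+2+2, 4+1+1, 2+2+1+1}. The candidates containing elements of all these cycle types are S_4 (6T8) of order 24, S_4 x C_2 (6T11) of order 48, PGL(2,5) (6T14) of order 120, S_6 (6T16) of order 720; the others are excluded. The observed types are precisely the cycle types that occur in S_4 (6T8) (apart from the identity). Each of the other remaining candidates has further cycle types, and by the Chebotarev density theorem the matching factorization patterns would occur for a proportion of primes equal to their share of the group: S_4 x C_2 (6T11) additionally contains elements of type 6, 4+2, 2+1+1+1+1 (17 of its 48 elements, about 35% of primes); PGL(2,5) (6T14) additionally contains elements of type 6, 5+1 (44 of its 120 elements, about 37% of primes); S_6 (6T16) additionally contains elements of type 6, 5+1, 4+2, 3+2+1, 3+1+1+1, 2+1+1+1+1 (529 of its 720 elements, about 73% of primes). None of the 22 primes tested shows any such pattern (for each of these groups the chance of that is below 10^-4), which rules them out. Hence G = S_4 (6T8), of order 24.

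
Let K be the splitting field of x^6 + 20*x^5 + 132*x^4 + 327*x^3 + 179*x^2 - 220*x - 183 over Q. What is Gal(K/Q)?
The polynomial f is an irreducible sextic over Q, so G = Gal(f/Q) is one of the 16 transitive subgroups 6T1, ..., 6T16 of S_6. The discriminant of f is 8413926734596681 = 91727459^2, a perfect square, so G is contained in A_6. The transitive groups of degree 6 contained in A_6 are: A_4 (6T4, order 12), S_4 (6T7, order 24), (C_3 x C_3) : C_4 (6T10, order 36), PSL(2,5) (6T12, order 60), A_6 (6T15, order 360). By Dedekind's theorem, for a prime p not dividing disc(f) the degrees of the irreducible factors of f mod p form the cycle type of an element of G. Factoring f modulo the 21 such primes p <= 79 (skipping 19, which divides the discriminant), each new pattern first appears at: mod 2: f = (x + 1)(x^5 + x^4 + x^3 + x + 1), pattern 5+1; mod 7: f = (x^3 + 3)(x^3 + 6x^2 + 6x + 2), pattern 3+3; mod 61: f = (x)(x + 40)(x^2 + 47x + 14)(x^2 + 55x + 41), pattern 2+2+1+1. No other pattern occurs in this range, so the set of observed cycle types is {5+1, 3+3, 2+2+1+1}. The candidates containing elements of all these cycle types are PSL(2,5) (6T12) of order 60, A_6 (6T15) of order 360; the others are excluded. The observed types are precisely the cycle types that occur in PSL(2,5) (6T12) (apart from the identity). Each of the other remaining candidates has further cycle types, and by the Chebotarev density theorem the matching factorization patterns would occur for a proportion of primes equal to their share of the group: A_6 (6T15) additionally contains elements of type 4+2, 3+1+1+1 (130 of its 360 elements, about 36% of primes). None of the 21 primes tested shows any such pattern (for each of these groups the chance of that is below 10^-4), which rules them out. Hence G = PSL(2,5) (6T12), of order 60.

PSL(2,5) (also written A5(6))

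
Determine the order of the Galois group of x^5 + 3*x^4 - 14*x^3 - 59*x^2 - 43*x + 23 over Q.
5

The degree of the splitting field over Q equals the order of the Galois group, so first determine the group. The polynomial f is an irreducible quintic over Q, so G = Gal(f/Q) is a transitive subgroup of S_5: one of C_5 (5T1, order 5), D_5 (5T2, order 10), F_20 (5T3, order 20), A_5 (5T4, order 60) or S_5 (5T5, order 120). The discriminant of f is 7745089 = 2783^2, a perfect square, so G is contained in A_5. The transitive groups of degree 5 contained in A_5 are: C_5 (5T1, order 5), D_5 (5T2, order 10), A_5 (5T4, order 60). By Dedekind's theorem, for a prime p not dividing disc(f) the degrees of the irreducible factors of f mod p form the cycle type of an element of G. Factoring f modulo the 14 such primes p <= 53 (skipping 11, 23, which divide the discriminant), each new pattern first appears at: mod 2: f = (x^5 + x^4 + x^2 + x + 1), pattern 5; mod 43: f = (x + 10)(x + 21)(x + 32)(x + 33)(x + 36), pattern 1+1+1+1+1. No other pattern occurs in this range, so the set of observed cycle types is {5, 1+1+1+1+1}. The candidates containing elements of all these cycle types are C_5 (5T1) of order 5, D_5 (5T2) of order 10, A_5 (5T4) of order 60; the others are excluded. The observed types are precisely the cycle types that occur in C_5 (5T1). Each of the other remaining candidates has further cycle types, and by the Chebotarev density theorem the matching factorization patterns would occur for a proportion of primes equal to their share of the group: D_5 (5T2) additionally contains elements of type 2+2+1 (5 of its 10 elements, about 50% of primes); A_5 (5T4) additionally contains elements of type 3+1+1, 2+2+1 (35 of its 60 elements, about 58% of primes). None of the 14 primes tested shows any such pattern (for each of these groups the chance of that is below 10^-4), which rules them out. Hence G = C_5 (5T1), of order 5. The Galois group C_5 (5T1) has order 5, so the splitting field has degree 5 over Q.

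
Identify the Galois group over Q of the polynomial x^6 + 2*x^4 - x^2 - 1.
A_4 (order 12)

The polynomial f is an irreducible sextic over Q, so G = Gal(f/Q) is one of the 16 transitive subgroups 6T1, ..., 6T16 of S_6. The discriminant of f is 153664 = 392^2, a perfect square, so G is contained in A_6. The transitive groups of degree 6 contained in A_6 are: A_4 (6T4, order 12), S_4 (6T7, order 24), (C_3 x C_3) : C_4 (6T10, order 36), PSL(2,5) (6T12, order 60), A_6 (6T15, order 360). By Dedekind's theorem, for a prime p not dividing disc(f) the degrees of the irreducible factors of f mod p form the cycle type of an element of G. Factoring f modulo the 33 such primes p <= 149 (skipping 2, 7, which divide the discriminant), each new pattern first appears at: mod 3: f = (x^3 + x^2 + 2)(x^3 + 2x^2 + 1), pattern 3+3; mod 13: f = (x + 2)(x + 11)(x^2 + 8)(x^2 + 11), pattern 2+2+1+1. No other pattern occurs in this range, so the set of observed cycle types is {3+3, 2+2+1+1}. The candidates containing elements of all these cycle types are A_4 (6T4) of order 12, S_4 (6T7) of order 24, (C_3 x C_3) : C_4 (6T10) of order 36, PSL(2,5) (6T12) of order 60, A_6 (6T15) of order 360; the others are excluded. The observed types are precisely the cycle types that occur in A_4 (6T4) (apart from the identity). Each of the other remaining candidates has further cycle types, and by the Chebotarev density theorem the matching factorization patterns would occur for a proportion of primes equal to their share of the group: S_4 (6T7) additionally contains elements of type 4+2 (6 of its 24 elements, about 25% of primes); (C_3 x C_3) : C_4 (6T10) additionally contains elements of type 4+2, 3+1+1+1 (22 of its 36 elements, about 61% of primes); PSL(2,5) (6T12) additionally contains elements of type 5+1 (24 of its 60 elements, about 40% of primes); A_6 (6T15) additionally contains elements of type 5+1, 4+2, 3+1+1+1 (274 of its 360 elements, about 76% of primes). None of the 33 primes tested shows any such pattern (for each of these groups the chance of that is below 10^-4), which rules them out. Hence G = A_4 (6T4), of order 12.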